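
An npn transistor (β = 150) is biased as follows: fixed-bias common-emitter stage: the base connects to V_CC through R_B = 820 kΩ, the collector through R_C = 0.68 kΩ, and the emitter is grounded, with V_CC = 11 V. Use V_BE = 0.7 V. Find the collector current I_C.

Base loop: V_CC = I_B·R_B + V_BE, so I_B = (11 − 0.7)/820 kΩ = 0.0126 mA.
In the active region I_C = β·I_B = 150 × 0.0126 = 1.88 mA.
Collector loop: V_CE = V_CC − I_C·R_C = 11 − 1.88×0.68 = 9.72 V.
Since V_CE = 9.72 V > V_CE(sat) ≈ 0.2 V, the transistor is in the active region as assumed.

I_C ≈ 1.9 mA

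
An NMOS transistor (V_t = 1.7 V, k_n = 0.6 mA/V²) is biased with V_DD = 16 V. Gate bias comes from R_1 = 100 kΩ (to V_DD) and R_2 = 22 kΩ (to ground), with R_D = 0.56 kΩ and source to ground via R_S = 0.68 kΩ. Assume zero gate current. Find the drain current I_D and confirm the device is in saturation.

I_D ≈ 0.29 mA

V_G = V_DD·R_2/(R_1+R_2) = 16×22/122 = 2.89 V.
Assume saturation: I_D = (k_n/2)(V_GS − V_t)² with V_GS = V_G − I_D·R_S = 2.89 − 0.68·I_D.
Substituting gives 0.139·I_D² − 1.48·I_D + 0.421 = 0, with roots I_D = 0.292 or 10.4 mA.
The root I_D = 10.4 mA gives V_GS = -4.19 V ≤ V_t, so take I_D = 0.292 mA.
Then V_GS = 2.69 V and V_DS = V_DD − I_D(R_D+R_S) = 16 − 0.292×1.24 = 15.6 V.
Saturation requires V_DS ≥ V_GS − V_t = 0.987 V; 15.6 ≥ 0.987 ✓.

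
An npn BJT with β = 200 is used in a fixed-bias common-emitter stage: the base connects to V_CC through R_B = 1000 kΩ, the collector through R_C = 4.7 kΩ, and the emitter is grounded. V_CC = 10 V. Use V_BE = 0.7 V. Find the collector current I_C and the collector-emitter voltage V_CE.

I_C ≈ 1.9 mA, V_CE ≈ 1.3 V

Base loop: V_CC = I_B·R_B + V_BE, so I_B = (10 − 0.7)/1000 kΩ = 0.0093 mA.
In the active region I_C = β·I_B = 200 × 0.0093 = 1.86 mA.
Collector loop: V_CE = V_CC − I_C·R_C = 10 − 1.86×4.7 = 1.26 V.
Since V_CE = 1.26 V > V_CE(sat) ≈ 0.2 V, the transistor is in the active region as assumed.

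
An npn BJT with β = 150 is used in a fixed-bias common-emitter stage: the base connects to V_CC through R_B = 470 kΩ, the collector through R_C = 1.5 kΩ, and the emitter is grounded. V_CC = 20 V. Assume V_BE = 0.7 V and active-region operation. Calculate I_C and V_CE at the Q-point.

Base loop: V_CC = I_B·R_B + V_BE, so I_B = (20 − 0.7)/470 kΩ = 0.0411 mA.
In the active region I_C = β·I_B = 150 × 0.0411 = 6.16 mA.
Collector loop: V_CE = V_CC − I_C·R_C = 20 − 6.16×1.5 = 10.8 V.
Since V_CE = 10.8 V > V_CE(sat) ≈ 0.2 V, the transistor is in the active region as assumed.

I_C ≈ 6.2 mA, V_CE ≈ 11 V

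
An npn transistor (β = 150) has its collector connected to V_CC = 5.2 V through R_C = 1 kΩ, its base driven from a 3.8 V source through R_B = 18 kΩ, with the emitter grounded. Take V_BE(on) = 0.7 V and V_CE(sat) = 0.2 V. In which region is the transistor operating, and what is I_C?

Assume active: I_B = (3.8 − 0.7)/18 = 0.172 mA, giving I_C = β·I_B = 25.8 mA.
But then V_CE = 5.2 − 25.8×1 = -20.6 V < V_CE(sat) = 0.2 V — impossible in the active region.
So the transistor is saturated. With V_CE = 0.2 V, I_C = (V_CC − 0.2)/R_C = 5/1 = 5 mA.
Check: β·I_B = 25.8 mA > I_C = 5 mA, confirming saturation.

saturation; I_C ≈ 5 mA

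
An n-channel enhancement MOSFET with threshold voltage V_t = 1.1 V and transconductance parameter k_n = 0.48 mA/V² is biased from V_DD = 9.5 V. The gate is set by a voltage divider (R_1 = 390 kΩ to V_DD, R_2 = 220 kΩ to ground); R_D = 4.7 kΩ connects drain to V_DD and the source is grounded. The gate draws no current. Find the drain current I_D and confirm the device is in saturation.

V_G = V_DD·R_2/(R_1+R_2) = 9.5×220/610 = 3.43 V. With the source grounded, V_GS = V_G = 3.43 V.
Assume saturation: I_D = (k_n/2)(V_GS − V_t)² = (0.48/2)×(3.43 − 1.1)² = 0.24×2.33² = 1.3 mA.
V_DS = V_DD − I_D·R_D = 9.5 − 1.3×4.7 = 3.4 V.
Saturation requires V_DS ≥ V_GS − V_t = 2.33 V; 3.4 ≥ 2.33 ✓.

I_D ≈ 1.3 mA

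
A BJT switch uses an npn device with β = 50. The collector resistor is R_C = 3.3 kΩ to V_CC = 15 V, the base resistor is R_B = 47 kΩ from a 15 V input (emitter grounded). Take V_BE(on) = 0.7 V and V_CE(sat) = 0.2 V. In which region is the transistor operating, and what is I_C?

saturation; I_C ≈ 4.5 mA

Assume active: I_B = (15 − 0.7)/47 = 0.304 mA, giving I_C = β·I_B = 15.2 mA.
But then V_CE = 15 − 15.2×3.3 = -35.2 V < V_CE(sat) = 0.2 V — impossible in the active region.
So the transistor is saturated. With V_CE = 0.2 V, I_C = (V_CC − 0.2)/R_C = 14.8/3.3 = 4.48 mA.
Check: β·I_B = 15.2 mA > I_C = 4.48 mA, confirming saturation.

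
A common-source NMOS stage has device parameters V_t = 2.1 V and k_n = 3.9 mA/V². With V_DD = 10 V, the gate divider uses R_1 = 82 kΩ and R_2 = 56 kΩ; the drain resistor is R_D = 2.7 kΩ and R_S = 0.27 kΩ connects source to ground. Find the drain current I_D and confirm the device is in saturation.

I_D ≈ 2.8 mA

V_G = V_DD·R_2/(R_1+R_2) = 10×56/138 = 4.06 V.
Assume saturation: I_D = (k_n/2)(V_GS − V_t)² with V_GS = V_G − I_D·R_S = 4.06 − 0.27·I_D.
Substituting gives 0.142·I_D² − 3.06·I_D + 7.48 = 0, with roots I_D = 2.81 or 18.7 mA.
The root I_D = 18.7 mA gives V_GS = -0.999 V ≤ V_t, so take I_D = 2.81 mA.
Then V_GS = 3.3 V and V_DS = V_DD − I_D(R_D+R_S) = 10 − 2.81×2.97 = 1.66 V.
Saturation requires V_DS ≥ V_GS − V_t = 1.2 V; 1.66 ≥ 1.2 ✓.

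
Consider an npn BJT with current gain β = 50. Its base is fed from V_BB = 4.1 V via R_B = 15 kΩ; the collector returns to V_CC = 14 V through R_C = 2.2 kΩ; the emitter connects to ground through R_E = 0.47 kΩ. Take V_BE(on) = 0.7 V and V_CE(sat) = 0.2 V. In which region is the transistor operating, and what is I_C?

active; I_C ≈ 4.4 mA

Assume active. Base-emitter loop: I_B = (V_BB − V_BE)/(R_B + (β+1)R_E) = (4.1 − 0.7)/(15 + 51×0.47) = 0.0872 mA.
I_C = β·I_B = 50×0.0872 = 4.36 mA.
V_CE = V_CC − I_C·R_C − I_E·R_E = 14 − 4.36×2.2 − 4.45×0.47 = 2.31 V > V_CE(sat), so the active-region assumption holds.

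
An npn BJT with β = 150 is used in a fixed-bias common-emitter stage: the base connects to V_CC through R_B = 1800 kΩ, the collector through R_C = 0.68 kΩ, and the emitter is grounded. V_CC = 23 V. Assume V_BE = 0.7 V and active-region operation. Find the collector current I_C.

Base loop: V_CC = I_B·R_B + V_BE, so I_B = (23 − 0.7)/1800 kΩ = 0.0124 mA.
In the active region I_C = β·I_B = 150 × 0.0124 = 1.86 mA.
Collector loop: V_CE = V_CC − I_C·R_C = 23 − 1.86×0.68 = 21.7 V.
Since V_CE = 21.7 V > V_CE(sat) ≈ 0.2 V, the transistor is in the active region as assumed.

I_C ≈ 1.9 mA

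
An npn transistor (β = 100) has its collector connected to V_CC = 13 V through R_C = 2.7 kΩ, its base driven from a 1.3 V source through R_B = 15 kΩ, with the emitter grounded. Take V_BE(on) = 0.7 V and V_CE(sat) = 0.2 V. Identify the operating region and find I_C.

active; I_C ≈ 4 mA

Assume active. Base-emitter loop: I_B = (V_BB − V_BE)/R_B = (1.3 − 0.7)/15 = 0.04 mA.
I_C = β·I_B = 100×0.04 = 4 mA.
V_CE = V_CC − I_C·R_C = 13 − 4×2.7 = 2.2 V > V_CE(sat), so the active-region assumption holds.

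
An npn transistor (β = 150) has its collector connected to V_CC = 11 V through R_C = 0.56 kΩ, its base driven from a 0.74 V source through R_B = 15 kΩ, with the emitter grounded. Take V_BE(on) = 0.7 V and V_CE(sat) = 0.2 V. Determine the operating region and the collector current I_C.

Assume active. Base-emitter loop: I_B = (V_BB − V_BE)/R_B = (0.74 − 0.7)/15 = 0.00267 mA.
I_C = β·I_B = 150×0.00267 = 0.4 mA.
V_CE = V_CC − I_C·R_C = 11 − 0.4×0.56 = 10.8 V > V_CE(sat), so the active-region assumption holds.

active; I_C ≈ 0.4 mA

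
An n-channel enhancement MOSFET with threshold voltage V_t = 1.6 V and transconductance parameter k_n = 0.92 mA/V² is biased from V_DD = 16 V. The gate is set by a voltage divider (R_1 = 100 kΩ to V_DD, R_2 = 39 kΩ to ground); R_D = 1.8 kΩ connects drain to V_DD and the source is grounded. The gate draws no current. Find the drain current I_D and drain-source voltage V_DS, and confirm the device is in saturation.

I_D ≈ 3.8 mA, V_DS ≈ 9.1 V

V_G = V_DD·R_2/(R_1+R_2) = 16×39/139 = 4.49 V. With the source grounded, V_GS = V_G = 4.49 V.
Assume saturation: I_D = (k_n/2)(V_GS − V_t)² = (0.92/2)×(4.49 − 1.6)² = 0.46×2.89² = 3.84 mA.
V_DS = V_DD − I_D·R_D = 16 − 3.84×1.8 = 9.09 V.
Saturation requires V_DS ≥ V_GS − V_t = 2.89 V; 9.09 ≥ 2.89 ✓.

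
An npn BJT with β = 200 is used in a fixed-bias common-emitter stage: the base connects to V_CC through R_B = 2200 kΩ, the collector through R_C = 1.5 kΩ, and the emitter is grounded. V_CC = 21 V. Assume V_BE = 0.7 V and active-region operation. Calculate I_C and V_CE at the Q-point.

I_C ≈ 1.8 mA, V_CE ≈ 18 V

Base loop: V_CC = I_B·R_B + V_BE, so I_B = (21 − 0.7)/2200 kΩ = 0.00923 mA.
In the active region I_C = β·I_B = 200 × 0.00923 = 1.85 mA.
Collector loop: V_CE = V_CC − I_C·R_C = 21 − 1.85×1.5 = 18.2 V.
Since V_CE = 18.2 V > V_CE(sat) ≈ 0.2 V, the transistor is in the active region as assumed.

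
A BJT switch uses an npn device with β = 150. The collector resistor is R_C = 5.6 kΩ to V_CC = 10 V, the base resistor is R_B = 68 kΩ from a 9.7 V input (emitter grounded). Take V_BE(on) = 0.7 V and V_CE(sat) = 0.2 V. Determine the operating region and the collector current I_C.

Assume active: I_B = (9.7 − 0.7)/68 = 0.132 mA, giving I_C = β·I_B = 19.9 mA.
But then V_CE = 10 − 19.9×5.6 = -101 V < V_CE(sat) = 0.2 V — impossible in the active region.
So the transistor is saturated. With V_CE = 0.2 V, I_C = (V_CC − 0.2)/R_C = 9.8/5.6 = 1.75 mA.
Check: β·I_B = 19.9 mA > I_C = 1.75 mA, confirming saturation.

saturation; I_C ≈ 1.8 mA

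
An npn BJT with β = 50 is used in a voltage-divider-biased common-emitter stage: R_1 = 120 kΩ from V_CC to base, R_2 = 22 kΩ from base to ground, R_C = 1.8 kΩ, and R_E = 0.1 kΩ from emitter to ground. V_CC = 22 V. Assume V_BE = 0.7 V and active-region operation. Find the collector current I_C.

I_C ≈ 5.7 mA

Thevenize the base divider: V_Th = V_CC·R_2/(R_1+R_2) = 22×22/142 = 3.41 V, R_Th = R_1‖R_2 = 18.6 kΩ.
Base-emitter loop: V_Th = I_B·R_Th + V_BE + (β+1)I_B·R_E, so I_B = (3.41 − 0.7) / (18.6 + 51×0.1) = 0.114 mA.
I_C = β·I_B = 50×0.114 = 5.72 mA, and I_E = (β+1)I_B = 5.83 mA.
V_CE = V_CC − I_C·R_C − I_E·R_E = 22 − 5.72×1.8 − 5.83×0.1 = 11.1 V.
V_CE = 11.1 V > 0.2 V confirms active-region operation.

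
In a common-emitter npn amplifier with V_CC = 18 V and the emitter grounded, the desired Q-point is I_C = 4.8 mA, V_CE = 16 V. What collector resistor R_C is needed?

R_C ≈ 0.42 kΩ

Collector loop: V_CC = I_C·R_C + V_CE.
R_C = (V_CC − V_CE)/I_C = (18 − 16)/4.8 = 0.417 kΩ.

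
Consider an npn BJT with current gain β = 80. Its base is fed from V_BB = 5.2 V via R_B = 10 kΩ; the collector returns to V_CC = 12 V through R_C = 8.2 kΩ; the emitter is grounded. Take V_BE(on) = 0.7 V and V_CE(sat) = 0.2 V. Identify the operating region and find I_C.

Assume active: I_B = (5.2 − 0.7)/10 = 0.45 mA, giving I_C = β·I_B = 36 mA.
But then V_CE = 12 − 36×8.2 = -283 V < V_CE(sat) = 0.2 V — impossible in the active region.
So the transistor is saturated. With V_CE = 0.2 V, I_C = (V_CC − 0.2)/R_C = 11.8/8.2 = 1.44 mA.
Check: β·I_B = 36 mA > I_C = 1.44 mA, confirming saturation.

saturation; I_C ≈ 1.4 mA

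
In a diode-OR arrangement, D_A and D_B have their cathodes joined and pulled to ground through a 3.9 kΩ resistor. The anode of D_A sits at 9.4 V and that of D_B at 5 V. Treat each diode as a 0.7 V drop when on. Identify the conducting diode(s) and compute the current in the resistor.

Assume both conduct. Then node N would need to be at both 9.4−0.7 = 8.7 V and 5−0.7 = 4.3 V, which is impossible.
Assume only D_A conducts: V_N = 9.4 − 0.7 = 8.7 V, so I_R = 8.7/3.9 = 2.23 mA.
Check D_B: its anode-to-cathode voltage is 5 − 8.7 = -3.7 V < 0.7 V, so it is off. The assumption is consistent.

Only D_A conducts; I_R ≈ 2.2 mA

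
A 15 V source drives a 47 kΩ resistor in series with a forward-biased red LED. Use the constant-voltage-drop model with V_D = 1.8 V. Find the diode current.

I ≈ 0.28 mA

KVL around the loop: 15 = V_D + I·R = 1.8 + I × 47 kΩ.
So I = (15 − 1.8) / 47 kΩ = 13.2 / 47 = 0.281 mA.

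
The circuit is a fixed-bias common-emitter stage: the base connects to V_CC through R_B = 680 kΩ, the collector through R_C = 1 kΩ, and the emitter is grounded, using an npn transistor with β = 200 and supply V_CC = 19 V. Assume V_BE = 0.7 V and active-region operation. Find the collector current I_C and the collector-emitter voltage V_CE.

I_C ≈ 5.4 mA, V_CE ≈ 14 V

Base loop: V_CC = I_B·R_B + V_BE, so I_B = (19 − 0.7)/680 kΩ = 0.0269 mA.
In the active region I_C = β·I_B = 200 × 0.0269 = 5.38 mA.
Collector loop: V_CE = V_CC − I_C·R_C = 19 − 5.38×1 = 13.6 V.
Since V_CE = 13.6 V > V_CE(sat) ≈ 0.2 V, the transistor is in the active region as assumed.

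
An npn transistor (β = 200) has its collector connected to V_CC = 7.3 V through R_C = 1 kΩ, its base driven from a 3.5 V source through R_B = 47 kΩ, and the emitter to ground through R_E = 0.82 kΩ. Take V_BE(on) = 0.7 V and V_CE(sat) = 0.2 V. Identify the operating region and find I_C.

active; I_C ≈ 2.6 mA

Assume active. Base-emitter loop: I_B = (V_BB − V_BE)/(R_B + (β+1)R_E) = (3.5 − 0.7)/(47 + 201×0.82) = 0.0132 mA.
I_C = β·I_B = 200×0.0132 = 2.64 mA.
V_CE = V_CC − I_C·R_C − I_E·R_E = 7.3 − 2.64×1 − 2.66×0.82 = 2.48 V > V_CE(sat), so the active-region assumption holds.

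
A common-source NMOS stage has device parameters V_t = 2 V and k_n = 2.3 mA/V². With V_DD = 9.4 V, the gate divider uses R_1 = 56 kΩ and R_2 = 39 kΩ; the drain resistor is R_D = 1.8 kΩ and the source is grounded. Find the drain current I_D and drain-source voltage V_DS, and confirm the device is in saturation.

I_D ≈ 4 mA, V_DS ≈ 2.2 V

V_G = V_DD·R_2/(R_1+R_2) = 9.4×39/95 = 3.86 V. With the source grounded, V_GS = V_G = 3.86 V.
Assume saturation: I_D = (k_n/2)(V_GS − V_t)² = (2.3/2)×(3.86 − 2)² = 1.15×1.86² = 3.97 mA.
V_DS = V_DD − I_D·R_D = 9.4 − 3.97×1.8 = 2.25 V.
Saturation requires V_DS ≥ V_GS − V_t = 1.86 V; 2.25 ≥ 1.86 ✓.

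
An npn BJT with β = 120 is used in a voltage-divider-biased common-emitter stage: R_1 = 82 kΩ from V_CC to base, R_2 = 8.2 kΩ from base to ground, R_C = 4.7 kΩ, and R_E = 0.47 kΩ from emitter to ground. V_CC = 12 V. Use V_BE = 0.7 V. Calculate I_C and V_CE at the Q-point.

Thevenize the base divider: V_Th = V_CC·R_2/(R_1+R_2) = 12×8.2/90.2 = 1.09 V, R_Th = R_1‖R_2 = 7.45 kΩ.
Base-emitter loop: V_Th = I_B·R_Th + V_BE + (β+1)I_B·R_E, so I_B = (1.09 − 0.7) / (7.45 + 121×0.47) = 0.00608 mA.
I_C = β·I_B = 120×0.00608 = 0.729 mA, and I_E = (β+1)I_B = 0.735 mA.
V_CE = V_CC − I_C·R_C − I_E·R_E = 12 − 0.729×4.7 − 0.735×0.47 = 8.23 V.
V_CE = 8.23 V > 0.2 V confirms active-region operation.

I_C ≈ 0.73 mA, V_CE ≈ 8.2 V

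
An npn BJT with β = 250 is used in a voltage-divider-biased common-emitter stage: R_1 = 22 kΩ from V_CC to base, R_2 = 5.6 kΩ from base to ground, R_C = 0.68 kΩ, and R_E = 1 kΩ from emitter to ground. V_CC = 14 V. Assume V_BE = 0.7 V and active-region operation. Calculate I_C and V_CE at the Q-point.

Thevenize the base divider: V_Th = V_CC·R_2/(R_1+R_2) = 14×5.6/27.6 = 2.84 V, R_Th = R_1‖R_2 = 4.46 kΩ.
Base-emitter loop: V_Th = I_B·R_Th + V_BE + (β+1)I_B·R_E, so I_B = (2.84 − 0.7) / (4.46 + 251×1) = 0.00838 mA.
I_C = β·I_B = 250×0.00838 = 2.09 mA, and I_E = (β+1)I_B = 2.1 mA.
V_CE = V_CC − I_C·R_C − I_E·R_E = 14 − 2.09×0.68 − 2.1×1 = 10.5 V.
V_CE = 10.5 V > 0.2 V confirms active-region operation.

I_C ≈ 2.1 mA, V_CE ≈ 10 V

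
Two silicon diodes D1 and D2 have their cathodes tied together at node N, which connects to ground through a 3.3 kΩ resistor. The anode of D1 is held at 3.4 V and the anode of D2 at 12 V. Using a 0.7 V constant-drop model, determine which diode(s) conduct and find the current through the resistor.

Assume both conduct. Then node N would need to be at both 3.4−0.7 = 2.7 V and 12−0.7 = 11.3 V, which is impossible.
Assume only D2 conducts: V_N = 12 − 0.7 = 11.3 V, so I_R = 11.3/3.3 = 3.42 mA.
Check D1: its anode-to-cathode voltage is 3.4 − 11.3 = -7.9 V < 0.7 V, so it is off. The assumption is consistent.

Only D2 conducts; I_R ≈ 3.4 mA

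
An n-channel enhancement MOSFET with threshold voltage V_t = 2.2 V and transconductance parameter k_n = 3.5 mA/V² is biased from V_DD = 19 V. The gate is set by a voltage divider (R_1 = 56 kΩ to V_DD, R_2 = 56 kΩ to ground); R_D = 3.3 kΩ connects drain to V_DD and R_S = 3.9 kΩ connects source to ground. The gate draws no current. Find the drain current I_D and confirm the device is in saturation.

V_G = V_DD·R_2/(R_1+R_2) = 19×56/112 = 9.5 V.
Assume saturation: I_D = (k_n/2)(V_GS − V_t)² with V_GS = V_G − I_D·R_S = 9.5 − 3.9·I_D.
Substituting gives 26.6·I_D² − 101·I_D + 93.3 = 0, with roots I_D = 1.62 or 2.16 mA.
The root I_D = 2.16 mA gives V_GS = 1.09 V ≤ V_t, so take I_D = 1.62 mA.
Then V_GS = 3.16 V and V_DS = V_DD − I_D(R_D+R_S) = 19 − 1.62×7.2 = 7.3 V.
Saturation requires V_DS ≥ V_GS − V_t = 0.964 V; 7.3 ≥ 0.964 ✓.

I_D ≈ 1.6 mA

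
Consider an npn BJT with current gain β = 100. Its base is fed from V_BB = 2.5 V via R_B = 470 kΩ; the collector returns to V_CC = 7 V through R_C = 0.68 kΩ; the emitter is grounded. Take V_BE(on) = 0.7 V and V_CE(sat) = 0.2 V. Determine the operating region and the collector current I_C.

active; I_C ≈ 0.38 mA

Assume active. Base-emitter loop: I_B = (V_BB − V_BE)/R_B = (2.5 − 0.7)/470 = 0.00383 mA.
I_C = β·I_B = 100×0.00383 = 0.383 mA.
V_CE = V_CC − I_C·R_C = 7 − 0.383×0.68 = 6.74 V > V_CE(sat), so the active-region assumption holds.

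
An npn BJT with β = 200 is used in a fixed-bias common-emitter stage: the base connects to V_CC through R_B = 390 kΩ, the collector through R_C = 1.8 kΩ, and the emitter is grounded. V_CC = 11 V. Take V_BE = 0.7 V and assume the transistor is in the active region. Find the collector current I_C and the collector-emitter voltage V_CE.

I_C ≈ 5.3 mA, V_CE ≈ 1.5 V

Base loop: V_CC = I_B·R_B + V_BE, so I_B = (11 − 0.7)/390 kΩ = 0.0264 mA.
In the active region I_C = β·I_B = 200 × 0.0264 = 5.28 mA.
Collector loop: V_CE = V_CC − I_C·R_C = 11 − 5.28×1.8 = 1.49 V.
Since V_CE = 1.49 V > V_CE(sat) ≈ 0.2 V, the transistor is in the active region as assumed.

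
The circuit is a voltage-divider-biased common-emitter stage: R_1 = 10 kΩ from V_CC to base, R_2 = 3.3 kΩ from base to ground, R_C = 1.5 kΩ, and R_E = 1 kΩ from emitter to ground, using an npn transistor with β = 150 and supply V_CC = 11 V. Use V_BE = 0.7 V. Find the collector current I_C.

Thevenize the base divider: V_Th = V_CC·R_2/(R_1+R_2) = 11×3.3/13.3 = 2.73 V, R_Th = R_1‖R_2 = 2.48 kΩ.
Base-emitter loop: V_Th = I_B·R_Th + V_BE + (β+1)I_B·R_E, so I_B = (2.73 − 0.7) / (2.48 + 151×1) = 0.0132 mA.
I_C = β·I_B = 150×0.0132 = 1.98 mA, and I_E = (β+1)I_B = 2 mA.
V_CE = V_CC − I_C·R_C − I_E·R_E = 11 − 1.98×1.5 − 2×1 = 6.03 V.
V_CE = 6.03 V > 0.2 V confirms active-region operation.

I_C ≈ 2 mA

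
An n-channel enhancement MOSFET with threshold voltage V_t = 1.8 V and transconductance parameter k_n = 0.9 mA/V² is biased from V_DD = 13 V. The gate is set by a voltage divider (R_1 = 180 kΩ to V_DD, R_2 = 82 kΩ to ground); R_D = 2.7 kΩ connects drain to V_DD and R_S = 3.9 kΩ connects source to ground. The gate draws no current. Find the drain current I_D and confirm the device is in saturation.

V_G = V_DD·R_2/(R_1+R_2) = 13×82/262 = 4.07 V.
Assume saturation: I_D = (k_n/2)(V_GS − V_t)² with V_GS = V_G − I_D·R_S = 4.07 − 3.9·I_D.
Substituting gives 6.84·I_D² − 8.96·I_D + 2.32 = 0, with roots I_D = 0.354 or 0.955 mA.
The root I_D = 0.955 mA gives V_GS = 0.343 V ≤ V_t, so take I_D = 0.354 mA.
Then V_GS = 2.69 V and V_DS = V_DD − I_D(R_D+R_S) = 13 − 0.354×6.6 = 10.7 V.
Saturation requires V_DS ≥ V_GS − V_t = 0.887 V; 10.7 ≥ 0.887 ✓.

I_D ≈ 0.35 mA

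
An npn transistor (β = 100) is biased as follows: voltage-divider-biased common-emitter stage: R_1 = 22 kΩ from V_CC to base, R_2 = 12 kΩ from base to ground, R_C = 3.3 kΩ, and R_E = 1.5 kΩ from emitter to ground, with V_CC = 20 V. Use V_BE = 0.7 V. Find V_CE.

Thevenize the base divider: V_Th = V_CC·R_2/(R_1+R_2) = 20×12/34 = 7.06 V, R_Th = R_1‖R_2 = 7.76 kΩ.
Base-emitter loop: V_Th = I_B·R_Th + V_BE + (β+1)I_B·R_E, so I_B = (7.06 − 0.7) / (7.76 + 101×1.5) = 0.0399 mA.
I_C = β·I_B = 100×0.0399 = 3.99 mA, and I_E = (β+1)I_B = 4.03 mA.
V_CE = V_CC − I_C·R_C − I_E·R_E = 20 − 3.99×3.3 − 4.03×1.5 = 0.776 V.
V_CE = 0.776 V > 0.2 V confirms active-region operation.

V_CE ≈ 0.78 V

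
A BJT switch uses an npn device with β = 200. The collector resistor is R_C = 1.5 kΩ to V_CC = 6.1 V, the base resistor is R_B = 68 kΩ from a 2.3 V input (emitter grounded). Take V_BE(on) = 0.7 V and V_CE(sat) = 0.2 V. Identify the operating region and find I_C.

Assume active: I_B = (2.3 − 0.7)/68 = 0.0235 mA, giving I_C = β·I_B = 4.71 mA.
But then V_CE = 6.1 − 4.71×1.5 = -0.959 V < V_CE(sat) = 0.2 V — impossible in the active region.
So the transistor is saturated. With V_CE = 0.2 V, I_C = (V_CC − 0.2)/R_C = 5.9/1.5 = 3.93 mA.
Check: β·I_B = 4.71 mA > I_C = 3.93 mA, confirming saturation.

saturation; I_C ≈ 3.9 mA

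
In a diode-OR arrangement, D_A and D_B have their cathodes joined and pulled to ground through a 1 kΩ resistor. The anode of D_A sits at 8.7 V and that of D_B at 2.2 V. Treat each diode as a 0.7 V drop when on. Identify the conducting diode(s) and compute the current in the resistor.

Only D_A conducts; I_R ≈ 8 mA

Assume both conduct. Then node N would need to be at both 8.7−0.7 = 8 V and 2.2−0.7 = 1.5 V, which is impossible.
Assume only D_A conducts: V_N = 8.7 − 0.7 = 8 V, so I_R = 8/1 = 8 mA.
Check D_B: its anode-to-cathode voltage is 2.2 − 8 = -5.8 V < 0.7 V, so it is off. The assumption is consistent.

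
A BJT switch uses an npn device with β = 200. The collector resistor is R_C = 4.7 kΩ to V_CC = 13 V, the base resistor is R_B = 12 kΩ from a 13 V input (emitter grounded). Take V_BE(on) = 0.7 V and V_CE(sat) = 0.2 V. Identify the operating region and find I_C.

saturation; I_C ≈ 2.7 mA

Assume active: I_B = (13 − 0.7)/12 = 1.03 mA, giving I_C = β·I_B = 205 mA.
But then V_CE = 13 − 205×4.7 = -951 V < V_CE(sat) = 0.2 V — impossible in the active region.
So the transistor is saturated. With V_CE = 0.2 V, I_C = (V_CC − 0.2)/R_C = 12.8/4.7 = 2.72 mA.
Check: β·I_B = 205 mA > I_C = 2.72 mA, confirming saturation.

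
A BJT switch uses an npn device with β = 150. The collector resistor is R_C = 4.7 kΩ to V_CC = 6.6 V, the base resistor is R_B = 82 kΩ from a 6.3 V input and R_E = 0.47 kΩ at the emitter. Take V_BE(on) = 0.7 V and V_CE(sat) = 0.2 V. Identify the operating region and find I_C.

Assume active: I_B = (6.3 − 0.7)/(82 + 151×0.47) = 0.0366 mA, I_C = β·I_B = 5.49 mA.
Then V_CE = 6.6 − 5.49×4.7 − 5.53×0.47 = -21.8 V < 0.2 V — the active assumption fails.
Re-solve with V_CE = 0.2 V. KCL at the emitter: V_E/R_E = (V_BB−0.7−V_E)/R_B + (V_CC−0.2−V_E)/R_C, giving V_E = 0.608 V.
I_C = (V_CC − 0.2 − V_E)/R_C = (6.4 − 0.608)/4.7 = 1.23 mA.
Check: I_B = (5.6 − 0.608)/82 = 0.0609 mA, and β·I_B = 9.13 mA > I_C, confirming saturation.

saturation; I_C ≈ 1.2 mA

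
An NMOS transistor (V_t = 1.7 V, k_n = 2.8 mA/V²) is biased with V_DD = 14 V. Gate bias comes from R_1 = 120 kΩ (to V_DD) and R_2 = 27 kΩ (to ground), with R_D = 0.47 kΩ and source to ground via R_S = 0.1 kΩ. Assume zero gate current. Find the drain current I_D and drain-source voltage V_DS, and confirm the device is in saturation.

V_G = V_DD·R_2/(R_1+R_2) = 14×27/147 = 2.57 V.
Assume saturation: I_D = (k_n/2)(V_GS − V_t)² with V_GS = V_G − I_D·R_S = 2.57 − 0.1·I_D.
Substituting gives 0.014·I_D² − 1.24·I_D + 1.06 = 0, with roots I_D = 0.863 or 88 mA.
The root I_D = 88 mA gives V_GS = -6.23 V ≤ V_t, so take I_D = 0.863 mA.
Then V_GS = 2.49 V and V_DS = V_DD − I_D(R_D+R_S) = 14 − 0.863×0.57 = 13.5 V.
Saturation requires V_DS ≥ V_GS − V_t = 0.785 V; 13.5 ≥ 0.785 ✓.

I_D ≈ 0.86 mA, V_DS ≈ 14 V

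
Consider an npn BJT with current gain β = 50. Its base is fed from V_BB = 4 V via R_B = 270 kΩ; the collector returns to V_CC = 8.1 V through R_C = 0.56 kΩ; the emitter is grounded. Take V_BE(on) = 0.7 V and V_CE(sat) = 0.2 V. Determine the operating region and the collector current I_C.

Assume active. Base-emitter loop: I_B = (V_BB − V_BE)/R_B = (4 − 0.7)/270 = 0.0122 mA.
I_C = β·I_B = 50×0.0122 = 0.611 mA.
V_CE = V_CC − I_C·R_C = 8.1 − 0.611×0.56 = 7.76 V > V_CE(sat), so the active-region assumption holds.

active; I_C ≈ 0.61 mA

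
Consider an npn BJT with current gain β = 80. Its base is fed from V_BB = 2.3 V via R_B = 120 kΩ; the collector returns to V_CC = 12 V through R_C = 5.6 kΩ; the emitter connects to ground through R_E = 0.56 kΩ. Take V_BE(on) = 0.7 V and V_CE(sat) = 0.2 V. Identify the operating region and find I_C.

active; I_C ≈ 0.77 mA

Assume active. Base-emitter loop: I_B = (V_BB − V_BE)/(R_B + (β+1)R_E) = (2.3 − 0.7)/(120 + 81×0.56) = 0.00968 mA.
I_C = β·I_B = 80×0.00968 = 0.774 mA.
V_CE = V_CC − I_C·R_C − I_E·R_E = 12 − 0.774×5.6 − 0.784×0.56 = 7.23 V > V_CE(sat), so the active-region assumption holds.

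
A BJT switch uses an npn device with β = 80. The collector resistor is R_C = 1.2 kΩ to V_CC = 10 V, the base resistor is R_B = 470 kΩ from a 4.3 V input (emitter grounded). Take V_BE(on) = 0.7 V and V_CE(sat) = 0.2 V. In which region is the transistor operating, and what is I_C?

Assume active. Base-emitter loop: I_B = (V_BB − V_BE)/R_B = (4.3 − 0.7)/470 = 0.00766 mA.
I_C = β·I_B = 80×0.00766 = 0.613 mA.
V_CE = V_CC − I_C·R_C = 10 − 0.613×1.2 = 9.26 V > V_CE(sat), so the active-region assumption holds.

active; I_C ≈ 0.61 mA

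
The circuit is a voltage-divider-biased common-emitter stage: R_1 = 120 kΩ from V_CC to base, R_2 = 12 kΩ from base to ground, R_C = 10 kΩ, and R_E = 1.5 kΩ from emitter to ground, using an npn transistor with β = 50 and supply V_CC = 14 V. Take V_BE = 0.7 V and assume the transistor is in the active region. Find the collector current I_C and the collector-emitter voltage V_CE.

I_C ≈ 0.33 mA, V_CE ≈ 10 V

Thevenize the base divider: V_Th = V_CC·R_2/(R_1+R_2) = 14×12/132 = 1.27 V, R_Th = R_1‖R_2 = 10.9 kΩ.
Base-emitter loop: V_Th = I_B·R_Th + V_BE + (β+1)I_B·R_E, so I_B = (1.27 − 0.7) / (10.9 + 51×1.5) = 0.00655 mA.
I_C = β·I_B = 50×0.00655 = 0.328 mA, and I_E = (β+1)I_B = 0.334 mA.
V_CE = V_CC − I_C·R_C − I_E·R_E = 14 − 0.328×10 − 0.334×1.5 = 10.2 V.
V_CE = 10.2 V > 0.2 V confirms active-region operation.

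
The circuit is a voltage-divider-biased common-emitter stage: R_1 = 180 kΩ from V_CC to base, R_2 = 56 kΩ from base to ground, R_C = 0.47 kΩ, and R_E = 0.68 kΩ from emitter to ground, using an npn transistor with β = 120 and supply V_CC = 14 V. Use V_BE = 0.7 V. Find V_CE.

Thevenize the base divider: V_Th = V_CC·R_2/(R_1+R_2) = 14×56/236 = 3.32 V, R_Th = R_1‖R_2 = 42.7 kΩ.
Base-emitter loop: V_Th = I_B·R_Th + V_BE + (β+1)I_B·R_E, so I_B = (3.32 − 0.7) / (42.7 + 121×0.68) = 0.021 mA.
I_C = β·I_B = 120×0.021 = 2.52 mA, and I_E = (β+1)I_B = 2.54 mA.
V_CE = V_CC − I_C·R_C − I_E·R_E = 14 − 2.52×0.47 − 2.54×0.68 = 11.1 V.
V_CE = 11.1 V > 0.2 V confirms active-region operation.

V_CE ≈ 11 V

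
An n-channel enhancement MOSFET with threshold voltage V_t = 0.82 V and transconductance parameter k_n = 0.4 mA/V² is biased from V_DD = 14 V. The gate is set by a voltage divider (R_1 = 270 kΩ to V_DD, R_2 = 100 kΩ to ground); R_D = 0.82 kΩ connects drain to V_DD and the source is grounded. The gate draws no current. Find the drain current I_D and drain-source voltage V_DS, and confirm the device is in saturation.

I_D ≈ 1.8 mA, V_DS ≈ 13 V

V_G = V_DD·R_2/(R_1+R_2) = 14×100/370 = 3.78 V. With the source grounded, V_GS = V_G = 3.78 V.
Assume saturation: I_D = (k_n/2)(V_GS − V_t)² = (0.4/2)×(3.78 − 0.82)² = 0.2×2.96² = 1.76 mA.
V_DS = V_DD − I_D·R_D = 14 − 1.76×0.82 = 12.6 V.
Saturation requires V_DS ≥ V_GS − V_t = 2.96 V; 12.6 ≥ 2.96 ✓.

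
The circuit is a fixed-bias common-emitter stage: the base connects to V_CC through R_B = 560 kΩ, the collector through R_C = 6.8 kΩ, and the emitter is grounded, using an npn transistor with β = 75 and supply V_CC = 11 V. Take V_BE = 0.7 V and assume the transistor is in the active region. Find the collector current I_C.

I_C ≈ 1.4 mA

Base loop: V_CC = I_B·R_B + V_BE, so I_B = (11 − 0.7)/560 kΩ = 0.0184 mA.
In the active region I_C = β·I_B = 75 × 0.0184 = 1.38 mA.
Collector loop: V_CE = V_CC − I_C·R_C = 11 − 1.38×6.8 = 1.62 V.
Since V_CE = 1.62 V > V_CE(sat) ≈ 0.2 V, the transistor is in the active region as assumed.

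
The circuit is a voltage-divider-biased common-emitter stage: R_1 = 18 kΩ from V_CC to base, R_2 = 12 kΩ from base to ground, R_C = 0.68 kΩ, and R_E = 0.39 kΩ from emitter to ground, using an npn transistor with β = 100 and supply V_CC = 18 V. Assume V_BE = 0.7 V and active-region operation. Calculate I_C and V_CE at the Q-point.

Thevenize the base divider: V_Th = V_CC·R_2/(R_1+R_2) = 18×12/30 = 7.2 V, R_Th = R_1‖R_2 = 7.2 kΩ.
Base-emitter loop: V_Th = I_B·R_Th + V_BE + (β+1)I_B·R_E, so I_B = (7.2 − 0.7) / (7.2 + 101×0.39) = 0.14 mA.
I_C = β·I_B = 100×0.14 = 14 mA, and I_E = (β+1)I_B = 14.1 mA.
V_CE = V_CC − I_C·R_C − I_E·R_E = 18 − 14×0.68 − 14.1×0.39 = 3.02 V.
V_CE = 3.02 V > 0.2 V confirms active-region operation.

I_C ≈ 14 mA, V_CE ≈ 3 V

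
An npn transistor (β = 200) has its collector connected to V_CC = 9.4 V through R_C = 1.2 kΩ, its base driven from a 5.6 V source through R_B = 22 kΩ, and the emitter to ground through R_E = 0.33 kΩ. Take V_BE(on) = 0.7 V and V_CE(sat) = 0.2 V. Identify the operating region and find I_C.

saturation; I_C ≈ 6 mA

Assume active: I_B = (5.6 − 0.7)/(22 + 201×0.33) = 0.0555 mA, I_C = β·I_B = 11.1 mA.
Then V_CE = 9.4 − 11.1×1.2 − 11.2×0.33 = -7.59 V < 0.2 V — the active assumption fails.
Re-solve with V_CE = 0.2 V. KCL at the emitter: V_E/R_E = (V_BB−0.7−V_E)/R_B + (V_CC−0.2−V_E)/R_C, giving V_E = 2.02 V.
I_C = (V_CC − 0.2 − V_E)/R_C = (9.2 − 2.02)/1.2 = 5.98 mA.
Check: I_B = (4.9 − 2.02)/22 = 0.131 mA, and β·I_B = 26.2 mA > I_C, confirming saturation.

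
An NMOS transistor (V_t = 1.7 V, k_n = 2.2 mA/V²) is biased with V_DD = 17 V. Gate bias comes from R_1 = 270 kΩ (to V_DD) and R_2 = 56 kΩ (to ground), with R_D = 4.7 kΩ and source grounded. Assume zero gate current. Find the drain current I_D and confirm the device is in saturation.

I_D ≈ 1.6 mA

V_G = V_DD·R_2/(R_1+R_2) = 17×56/326 = 2.92 V. With the source grounded, V_GS = V_G = 2.92 V.
Assume saturation: I_D = (k_n/2)(V_GS − V_t)² = (2.2/2)×(2.92 − 1.7)² = 1.1×1.22² = 1.64 mA.
V_DS = V_DD − I_D·R_D = 17 − 1.64×4.7 = 9.3 V.
Saturation requires V_DS ≥ V_GS − V_t = 1.22 V; 9.3 ≥ 1.22 ✓.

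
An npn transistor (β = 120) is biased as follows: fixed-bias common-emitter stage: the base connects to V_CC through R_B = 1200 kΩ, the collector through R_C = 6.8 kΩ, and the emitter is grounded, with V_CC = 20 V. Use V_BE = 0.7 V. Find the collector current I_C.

Base loop: V_CC = I_B·R_B + V_BE, so I_B = (20 − 0.7)/1200 kΩ = 0.0161 mA.
In the active region I_C = β·I_B = 120 × 0.0161 = 1.93 mA.
Collector loop: V_CE = V_CC − I_C·R_C = 20 − 1.93×6.8 = 6.88 V.
Since V_CE = 6.88 V > V_CE(sat) ≈ 0.2 V, the transistor is in the active region as assumed.

I_C ≈ 1.9 mA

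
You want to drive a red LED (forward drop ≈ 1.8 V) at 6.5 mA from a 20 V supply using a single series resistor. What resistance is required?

The resistor drops V_S − V_D = 20 − 1.8 = 18.2 V at 6.5 mA.
R = 18.2 V / 6.5 mA = 2.8 kΩ.

R ≈ 2.8 kΩ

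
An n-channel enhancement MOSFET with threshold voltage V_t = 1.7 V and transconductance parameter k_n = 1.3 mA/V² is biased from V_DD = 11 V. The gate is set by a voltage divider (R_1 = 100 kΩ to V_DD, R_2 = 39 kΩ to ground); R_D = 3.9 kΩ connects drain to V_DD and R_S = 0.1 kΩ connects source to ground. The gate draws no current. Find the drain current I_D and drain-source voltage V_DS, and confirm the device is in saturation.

I_D ≈ 1.1 mA, V_DS ≈ 6.7 V

V_G = V_DD·R_2/(R_1+R_2) = 11×39/139 = 3.09 V.
Assume saturation: I_D = (k_n/2)(V_GS − V_t)² with V_GS = V_G − I_D·R_S = 3.09 − 0.1·I_D.
Substituting gives 0.0065·I_D² − 1.18·I_D + 1.25 = 0, with roots I_D = 1.06 or 181 mA.
The root I_D = 181 mA gives V_GS = -15 V ≤ V_t, so take I_D = 1.06 mA.
Then V_GS = 2.98 V and V_DS = V_DD − I_D(R_D+R_S) = 11 − 1.06×4 = 6.74 V.
Saturation requires V_DS ≥ V_GS − V_t = 1.28 V; 6.74 ≥ 1.28 ✓.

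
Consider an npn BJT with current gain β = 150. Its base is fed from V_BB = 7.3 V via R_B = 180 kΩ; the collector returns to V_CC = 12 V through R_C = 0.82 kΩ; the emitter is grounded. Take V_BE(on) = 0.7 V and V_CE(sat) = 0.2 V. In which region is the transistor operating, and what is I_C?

active; I_C ≈ 5.5 mA

Assume active. Base-emitter loop: I_B = (V_BB − V_BE)/R_B = (7.3 − 0.7)/180 = 0.0367 mA.
I_C = β·I_B = 150×0.0367 = 5.5 mA.
V_CE = V_CC − I_C·R_C = 12 − 5.5×0.82 = 7.49 V > V_CE(sat), so the active-region assumption holds.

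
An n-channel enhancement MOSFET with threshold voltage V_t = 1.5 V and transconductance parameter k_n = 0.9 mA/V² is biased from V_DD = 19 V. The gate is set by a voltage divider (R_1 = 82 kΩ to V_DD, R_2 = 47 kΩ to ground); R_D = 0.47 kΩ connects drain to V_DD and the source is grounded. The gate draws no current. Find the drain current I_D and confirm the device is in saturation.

V_G = V_DD·R_2/(R_1+R_2) = 19×47/129 = 6.92 V. With the source grounded, V_GS = V_G = 6.92 V.
Assume saturation: I_D = (k_n/2)(V_GS − V_t)² = (0.9/2)×(6.92 − 1.5)² = 0.45×5.42² = 13.2 mA.
V_DS = V_DD − I_D·R_D = 19 − 13.2×0.47 = 12.8 V.
Saturation requires V_DS ≥ V_GS − V_t = 5.42 V; 12.8 ≥ 5.42 ✓.

I_D ≈ 13 mA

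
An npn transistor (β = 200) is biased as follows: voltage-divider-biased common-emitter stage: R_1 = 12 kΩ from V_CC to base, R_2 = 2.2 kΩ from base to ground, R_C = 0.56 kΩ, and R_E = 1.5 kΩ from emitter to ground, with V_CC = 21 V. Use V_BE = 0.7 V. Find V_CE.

V_CE ≈ 18 V

Thevenize the base divider: V_Th = V_CC·R_2/(R_1+R_2) = 21×2.2/14.2 = 3.25 V, R_Th = R_1‖R_2 = 1.86 kΩ.
Base-emitter loop: V_Th = I_B·R_Th + V_BE + (β+1)I_B·R_E, so I_B = (3.25 − 0.7) / (1.86 + 201×1.5) = 0.00842 mA.
I_C = β·I_B = 200×0.00842 = 1.68 mA, and I_E = (β+1)I_B = 1.69 mA.
V_CE = V_CC − I_C·R_C − I_E·R_E = 21 − 1.68×0.56 − 1.69×1.5 = 17.5 V.
V_CE = 17.5 V > 0.2 V confirms active-region operation.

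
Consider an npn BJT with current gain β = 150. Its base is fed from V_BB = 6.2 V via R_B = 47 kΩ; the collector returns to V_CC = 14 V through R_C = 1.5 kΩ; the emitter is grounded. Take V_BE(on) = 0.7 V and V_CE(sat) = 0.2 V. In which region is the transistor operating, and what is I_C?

saturation; I_C ≈ 9.2 mA

Assume active: I_B = (6.2 − 0.7)/47 = 0.117 mA, giving I_C = β·I_B = 17.6 mA.
But then V_CE = 14 − 17.6×1.5 = -12.3 V < V_CE(sat) = 0.2 V — impossible in the active region.
So the transistor is saturated. With V_CE = 0.2 V, I_C = (V_CC − 0.2)/R_C = 13.8/1.5 = 9.2 mA.
Check: β·I_B = 17.6 mA > I_C = 9.2 mA, confirming saturation.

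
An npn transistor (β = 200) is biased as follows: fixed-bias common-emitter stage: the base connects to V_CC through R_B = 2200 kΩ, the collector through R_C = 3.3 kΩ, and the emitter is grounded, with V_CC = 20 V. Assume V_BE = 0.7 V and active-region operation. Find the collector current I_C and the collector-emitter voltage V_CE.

Base loop: V_CC = I_B·R_B + V_BE, so I_B = (20 − 0.7)/2200 kΩ = 0.00877 mA.
In the active region I_C = β·I_B = 200 × 0.00877 = 1.75 mA.
Collector loop: V_CE = V_CC − I_C·R_C = 20 − 1.75×3.3 = 14.2 V.
Since V_CE = 14.2 V > V_CE(sat) ≈ 0.2 V, the transistor is in the active region as assumed.

I_C ≈ 1.8 mA, V_CE ≈ 14 V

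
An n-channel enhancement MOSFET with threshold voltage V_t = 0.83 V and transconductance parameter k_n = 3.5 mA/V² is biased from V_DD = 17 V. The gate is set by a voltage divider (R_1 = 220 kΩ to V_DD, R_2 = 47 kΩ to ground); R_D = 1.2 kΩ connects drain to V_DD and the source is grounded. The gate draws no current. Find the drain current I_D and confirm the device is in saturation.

V_G = V_DD·R_2/(R_1+R_2) = 17×47/267 = 2.99 V. With the source grounded, V_GS = V_G = 2.99 V.
Assume saturation: I_D = (k_n/2)(V_GS − V_t)² = (3.5/2)×(2.99 − 0.83)² = 1.75×2.16² = 8.18 mA.
V_DS = V_DD − I_D·R_D = 17 − 8.18×1.2 = 7.18 V.
Saturation requires V_DS ≥ V_GS − V_t = 2.16 V; 7.18 ≥ 2.16 ✓.

I_D ≈ 8.2 mA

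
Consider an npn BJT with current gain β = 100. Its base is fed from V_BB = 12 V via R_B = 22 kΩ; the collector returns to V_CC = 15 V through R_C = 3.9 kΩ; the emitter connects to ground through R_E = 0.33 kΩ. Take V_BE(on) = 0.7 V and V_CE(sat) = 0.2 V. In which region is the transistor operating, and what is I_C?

Assume active: I_B = (12 − 0.7)/(22 + 101×0.33) = 0.204 mA, I_C = β·I_B = 20.4 mA.
Then V_CE = 15 − 20.4×3.9 − 20.6×0.33 = -71.5 V < 0.2 V — the active assumption fails.
Re-solve with V_CE = 0.2 V. KCL at the emitter: V_E/R_E = (V_BB−0.7−V_E)/R_B + (V_CC−0.2−V_E)/R_C, giving V_E = 1.29 V.
I_C = (V_CC − 0.2 − V_E)/R_C = (14.8 − 1.29)/3.9 = 3.46 mA.
Check: I_B = (11.3 − 1.29)/22 = 0.455 mA, and β·I_B = 45.5 mA > I_C, confirming saturation.

saturation; I_C ≈ 3.5 mA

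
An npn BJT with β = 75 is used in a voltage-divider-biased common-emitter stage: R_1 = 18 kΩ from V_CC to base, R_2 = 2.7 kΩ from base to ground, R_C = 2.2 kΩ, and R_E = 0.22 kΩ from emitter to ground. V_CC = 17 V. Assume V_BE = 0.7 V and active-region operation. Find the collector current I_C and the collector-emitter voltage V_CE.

Thevenize the base divider: V_Th = V_CC·R_2/(R_1+R_2) = 17×2.7/20.7 = 2.22 V, R_Th = R_1‖R_2 = 2.35 kΩ.
Base-emitter loop: V_Th = I_B·R_Th + V_BE + (β+1)I_B·R_E, so I_B = (2.22 − 0.7) / (2.35 + 76×0.22) = 0.0796 mA.
I_C = β·I_B = 75×0.0796 = 5.97 mA, and I_E = (β+1)I_B = 6.05 mA.
V_CE = V_CC − I_C·R_C − I_E·R_E = 17 − 5.97×2.2 − 6.05×0.22 = 2.54 V.
V_CE = 2.54 V > 0.2 V confirms active-region operation.

I_C ≈ 6 mA, V_CE ≈ 2.5 V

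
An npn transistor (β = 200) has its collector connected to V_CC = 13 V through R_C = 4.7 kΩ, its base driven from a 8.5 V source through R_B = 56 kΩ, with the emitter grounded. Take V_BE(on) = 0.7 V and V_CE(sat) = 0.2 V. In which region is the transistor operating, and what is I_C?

Assume active: I_B = (8.5 − 0.7)/56 = 0.139 mA, giving I_C = β·I_B = 27.9 mA.
But then V_CE = 13 − 27.9×4.7 = -118 V < V_CE(sat) = 0.2 V — impossible in the active region.
So the transistor is saturated. With V_CE = 0.2 V, I_C = (V_CC − 0.2)/R_C = 12.8/4.7 = 2.72 mA.
Check: β·I_B = 27.9 mA > I_C = 2.72 mA, confirming saturation.

saturation; I_C ≈ 2.7 mA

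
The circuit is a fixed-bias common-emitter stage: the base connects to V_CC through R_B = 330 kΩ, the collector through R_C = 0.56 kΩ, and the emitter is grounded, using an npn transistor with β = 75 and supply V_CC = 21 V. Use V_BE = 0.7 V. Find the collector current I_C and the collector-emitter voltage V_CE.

I_C ≈ 4.6 mA, V_CE ≈ 18 V

Base loop: V_CC = I_B·R_B + V_BE, so I_B = (21 − 0.7)/330 kΩ = 0.0615 mA.
In the active region I_C = β·I_B = 75 × 0.0615 = 4.61 mA.
Collector loop: V_CE = V_CC − I_C·R_C = 21 − 4.61×0.56 = 18.4 V.
Since V_CE = 18.4 V > V_CE(sat) ≈ 0.2 V, the transistor is in the active region as assumed.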